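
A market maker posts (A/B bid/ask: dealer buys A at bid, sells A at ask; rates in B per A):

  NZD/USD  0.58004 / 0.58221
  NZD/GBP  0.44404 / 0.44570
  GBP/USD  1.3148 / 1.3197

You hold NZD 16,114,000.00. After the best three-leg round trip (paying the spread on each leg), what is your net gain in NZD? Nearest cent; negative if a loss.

Best loop NZD → GBP → USD → NZD:
NZD 16,114,000.00 × 0.44404 (sell NZD at bid) = GBP 7,155,260.56
GBP 7,155,260.56 × 1.3148 (sell GBP at bid) = USD 9,407,736.58
USD 9,407,736.58 ÷ 0.58221 (buy NZD at ask) = NZD 16,158,665.40

Net profit: NZD 44,665.40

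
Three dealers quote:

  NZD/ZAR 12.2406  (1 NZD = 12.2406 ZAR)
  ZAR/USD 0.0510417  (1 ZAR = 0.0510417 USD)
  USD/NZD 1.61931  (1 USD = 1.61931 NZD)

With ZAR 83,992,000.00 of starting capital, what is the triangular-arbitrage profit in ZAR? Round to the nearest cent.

Profit: ZAR 983,896.95

Profitable loop is ZAR → USD → NZD → ZAR:
ZAR 83,992,000.00 × 0.0510417 = USD 4,287,094.47
USD 4,287,094.47 × 1.61931 = NZD 6,942,134.94
NZD 6,942,134.94 × 12.2406 = ZAR 84,975,896.95
Profit = ZAR 84,975,896.95 − ZAR 83,992,000.00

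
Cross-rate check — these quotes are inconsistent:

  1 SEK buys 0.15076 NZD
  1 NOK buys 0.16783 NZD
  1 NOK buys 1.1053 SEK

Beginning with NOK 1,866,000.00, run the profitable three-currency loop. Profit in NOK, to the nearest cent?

Profit: NOK 13,381.45

Profitable loop is NOK → NZD → SEK → NOK:
NOK 1,866,000.00 × 0.16783 = NZD 313,170.78
NZD 313,170.78 ÷ 0.15076 = SEK 2,077,280.31
SEK 2,077,280.31 ÷ 1.1053 = NOK 1,879,381.45
Profit = NOK 1,879,381.45 − NOK 1,866,000.00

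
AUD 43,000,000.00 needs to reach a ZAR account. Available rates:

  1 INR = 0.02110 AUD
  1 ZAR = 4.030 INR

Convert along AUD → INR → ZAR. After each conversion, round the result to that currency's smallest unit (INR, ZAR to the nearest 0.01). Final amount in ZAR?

AUD 43,000,000.00 ÷ 0.02110 = INR 2,037,914,691.94
INR 2,037,914,691.94 ÷ 4.030 = ZAR 505,686,027.78

ZAR 505,686,027.78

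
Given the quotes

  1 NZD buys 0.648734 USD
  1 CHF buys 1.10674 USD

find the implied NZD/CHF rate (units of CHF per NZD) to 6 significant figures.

1 NZD × 0.648734 = 0.648734 USD
0.648734 USD ÷ 1.10674 = 0.586167 CHF

NZD/CHF = 0.586167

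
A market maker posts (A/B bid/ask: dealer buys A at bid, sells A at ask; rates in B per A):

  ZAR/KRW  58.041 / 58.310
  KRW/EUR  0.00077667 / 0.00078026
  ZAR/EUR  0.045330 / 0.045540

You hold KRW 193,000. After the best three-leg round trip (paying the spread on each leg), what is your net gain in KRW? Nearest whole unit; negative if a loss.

Net result: KRW -708 (no profitable arbitrage after spreads)

Best loop KRW → ZAR → EUR → KRW:
KRW 193,000 ÷ 58.310 (buy ZAR at ask) = ZAR 3,309.90
ZAR 3,309.90 × 0.045330 (sell ZAR at bid) = EUR 150.04
EUR 150.04 ÷ 0.00078026 (buy KRW at ask) = KRW 192,292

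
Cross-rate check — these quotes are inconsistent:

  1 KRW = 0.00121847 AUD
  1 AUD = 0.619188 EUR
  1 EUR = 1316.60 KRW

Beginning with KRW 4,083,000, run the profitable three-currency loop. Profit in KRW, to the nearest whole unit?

Profitable loop is KRW → EUR → AUD → KRW:
KRW 4,083,000 ÷ 1316.60 = EUR 3,101.17
EUR 3,101.17 ÷ 0.619188 = AUD 5,008.45
AUD 5,008.45 ÷ 0.00121847 = KRW 4,110,439
Profit = KRW 4,110,439 − KRW 4,083,000

Profit: KRW 27,439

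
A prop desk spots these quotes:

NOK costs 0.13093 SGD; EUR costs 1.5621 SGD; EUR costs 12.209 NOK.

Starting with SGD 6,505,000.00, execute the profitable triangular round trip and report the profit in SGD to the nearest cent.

Profitable loop is SGD → EUR → NOK → SGD:
SGD 6,505,000.00 ÷ 1.5621 = EUR 4,164,266.05
EUR 4,164,266.05 × 12.209 = NOK 50,841,524.23
NOK 50,841,524.23 × 0.13093 = SGD 6,656,680.77
Profit = SGD 6,656,680.77 − SGD 6,505,000.00

Profit: SGD 151,680.77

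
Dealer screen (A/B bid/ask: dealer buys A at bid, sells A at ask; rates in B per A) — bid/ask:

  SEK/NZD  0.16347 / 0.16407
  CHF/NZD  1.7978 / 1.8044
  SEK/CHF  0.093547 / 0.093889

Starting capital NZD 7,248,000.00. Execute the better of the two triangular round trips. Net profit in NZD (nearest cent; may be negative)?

Best loop NZD → SEK → CHF → NZD:
NZD 7,248,000.00 ÷ 0.16407 (buy SEK at ask) = SEK 44,176,266.23
SEK 44,176,266.23 × 0.093547 (sell SEK at bid) = CHF 4,132,557.18
CHF 4,132,557.18 × 1.7978 (sell CHF at bid) = NZD 7,429,511.29

Net profit: NZD 181,511.29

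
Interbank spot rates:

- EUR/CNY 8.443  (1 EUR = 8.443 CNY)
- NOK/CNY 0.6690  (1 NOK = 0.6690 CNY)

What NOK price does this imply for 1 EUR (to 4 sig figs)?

1 EUR × 8.443 = 8.443 CNY
8.443 CNY ÷ 0.6690 = 12.6203 NOK

EUR/NOK = 12.62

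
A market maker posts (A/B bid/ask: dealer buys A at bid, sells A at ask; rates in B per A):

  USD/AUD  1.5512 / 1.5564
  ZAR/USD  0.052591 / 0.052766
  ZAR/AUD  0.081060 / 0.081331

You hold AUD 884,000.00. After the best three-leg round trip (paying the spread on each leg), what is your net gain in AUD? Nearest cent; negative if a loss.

Best loop AUD → ZAR → USD → AUD:
AUD 884,000.00 ÷ 0.081331 (buy ZAR at ask) = ZAR 10,869,164.28
ZAR 10,869,164.28 × 0.052591 (sell ZAR at bid) = USD 571,620.22
USD 571,620.22 × 1.5512 (sell USD at bid) = AUD 886,697.28

Net profit: AUD 2,697.28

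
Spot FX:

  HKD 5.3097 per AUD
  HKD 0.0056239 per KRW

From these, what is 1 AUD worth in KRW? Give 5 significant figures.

1 AUD × 5.3097 = 5.3097 HKD
5.3097 HKD ÷ 0.0056239 = 944.131 KRW

AUD/KRW = 944.13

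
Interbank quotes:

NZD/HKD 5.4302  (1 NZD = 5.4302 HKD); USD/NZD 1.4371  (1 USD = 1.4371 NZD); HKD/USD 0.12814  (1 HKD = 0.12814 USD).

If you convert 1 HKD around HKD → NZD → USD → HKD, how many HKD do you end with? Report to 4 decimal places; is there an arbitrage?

Around HKD → NZD → USD → HKD: 1 ÷ 5.4302 ÷ 1.4371 ÷ 0.12814 = 1.000029
Product ≈ 1 (deviation 0.003%, within rounding noise).

1.0000 (no arbitrage)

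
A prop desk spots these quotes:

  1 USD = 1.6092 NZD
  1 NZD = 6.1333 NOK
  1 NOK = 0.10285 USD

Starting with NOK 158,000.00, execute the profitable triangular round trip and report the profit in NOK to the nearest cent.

Profit: NOK 2,385.69

Profitable loop is NOK → USD → NZD → NOK:
NOK 158,000.00 × 0.10285 = USD 16,250.30
USD 16,250.30 × 1.6092 = NZD 26,149.98
NZD 26,149.98 × 6.1333 = NOK 160,385.69
Profit = NOK 160,385.69 − NOK 158,000.00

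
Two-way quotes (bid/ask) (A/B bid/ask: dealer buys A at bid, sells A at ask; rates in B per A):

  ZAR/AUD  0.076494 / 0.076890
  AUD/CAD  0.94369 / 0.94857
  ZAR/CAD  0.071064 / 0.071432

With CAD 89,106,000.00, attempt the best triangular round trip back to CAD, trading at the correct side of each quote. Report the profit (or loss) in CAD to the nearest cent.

Net profit: CAD 941,334.76

Best loop CAD → ZAR → AUD → CAD:
CAD 89,106,000.00 ÷ 0.071432 (buy ZAR at ask) = ZAR 1,247,424,123.64
ZAR 1,247,424,123.64 × 0.076494 (sell ZAR at bid) = AUD 95,420,460.91
AUD 95,420,460.91 × 0.94369 (sell AUD at bid) = CAD 90,047,334.76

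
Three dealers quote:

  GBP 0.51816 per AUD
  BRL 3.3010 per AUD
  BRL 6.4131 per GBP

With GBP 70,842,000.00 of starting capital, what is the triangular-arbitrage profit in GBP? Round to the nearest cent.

Profit: GBP 472,392.23

Profitable loop is GBP → BRL → AUD → GBP:
GBP 70,842,000.00 × 6.4131 = BRL 454,316,830.20
BRL 454,316,830.20 ÷ 3.3010 = AUD 137,630,060.65
AUD 137,630,060.65 × 0.51816 = GBP 71,314,392.23
Profit = GBP 71,314,392.23 − GBP 70,842,000.00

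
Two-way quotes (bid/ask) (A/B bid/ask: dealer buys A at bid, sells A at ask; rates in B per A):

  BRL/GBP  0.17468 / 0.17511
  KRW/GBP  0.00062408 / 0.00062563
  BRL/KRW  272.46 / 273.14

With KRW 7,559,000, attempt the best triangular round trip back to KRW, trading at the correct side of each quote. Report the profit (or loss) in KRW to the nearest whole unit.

Net profit: KRW 167,889

Best loop KRW → BRL → GBP → KRW:
KRW 7,559,000 ÷ 273.14 (buy BRL at ask) = BRL 27,674.45
BRL 27,674.45 × 0.17468 (sell BRL at bid) = GBP 4,834.17
GBP 4,834.17 ÷ 0.00062563 (buy KRW at ask) = KRW 7,726,889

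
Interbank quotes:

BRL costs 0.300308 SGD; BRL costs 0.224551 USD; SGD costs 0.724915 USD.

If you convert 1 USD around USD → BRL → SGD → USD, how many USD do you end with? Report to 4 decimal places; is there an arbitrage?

Around USD → BRL → SGD → USD: 1 ÷ 0.224551 × 0.300308 × 0.724915 = 0.969480
Product < 1; profitable direction is USD → SGD → BRL → USD.

0.9695 (arbitrage exists)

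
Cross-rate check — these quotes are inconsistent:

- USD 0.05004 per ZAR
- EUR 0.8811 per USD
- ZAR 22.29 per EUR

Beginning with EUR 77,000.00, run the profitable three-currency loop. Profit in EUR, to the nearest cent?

Profit: EUR 1,349.85

Profitable loop is EUR → USD → ZAR → EUR:
EUR 77,000.00 ÷ 0.8811 = USD 87,390.76
USD 87,390.76 ÷ 0.05004 = ZAR 1,746,418.10
ZAR 1,746,418.10 ÷ 22.29 = EUR 78,349.85
Profit = EUR 78,349.85 − EUR 77,000.00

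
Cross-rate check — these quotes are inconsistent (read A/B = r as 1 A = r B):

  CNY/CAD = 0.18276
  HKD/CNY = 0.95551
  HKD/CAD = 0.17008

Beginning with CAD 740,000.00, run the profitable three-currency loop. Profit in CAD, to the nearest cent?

Profit: CAD 19,792.25

Profitable loop is CAD → HKD → CNY → CAD:
CAD 740,000.00 ÷ 0.17008 = HKD 4,350,893.70
HKD 4,350,893.70 × 0.95551 = CNY 4,157,322.44
CNY 4,157,322.44 × 0.18276 = CAD 759,792.25
Profit = CAD 759,792.25 − CAD 740,000.00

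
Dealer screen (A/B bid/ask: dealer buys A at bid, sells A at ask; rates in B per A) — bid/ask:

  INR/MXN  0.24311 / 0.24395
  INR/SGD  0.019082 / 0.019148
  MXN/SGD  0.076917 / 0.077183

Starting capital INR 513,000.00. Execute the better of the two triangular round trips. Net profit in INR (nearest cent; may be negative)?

Best loop INR → SGD → MXN → INR:
INR 513,000.00 × 0.019082 (sell INR at bid) = SGD 9,789.07
SGD 9,789.07 ÷ 0.077183 (buy MXN at ask) = MXN 126,829.30
MXN 126,829.30 ÷ 0.24395 (buy INR at ask) = INR 519,898.76

Net profit: INR 6,898.76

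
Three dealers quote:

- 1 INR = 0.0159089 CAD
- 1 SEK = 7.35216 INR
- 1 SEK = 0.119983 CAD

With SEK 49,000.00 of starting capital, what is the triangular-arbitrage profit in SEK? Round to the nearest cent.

Profitable loop is SEK → CAD → INR → SEK:
SEK 49,000.00 × 0.119983 = CAD 5,879.17
CAD 5,879.17 ÷ 0.0159089 = INR 369,552.07
INR 369,552.07 ÷ 7.35216 = SEK 50,264.42
Profit = SEK 50,264.42 − SEK 49,000.00

Profit: SEK 1,264.42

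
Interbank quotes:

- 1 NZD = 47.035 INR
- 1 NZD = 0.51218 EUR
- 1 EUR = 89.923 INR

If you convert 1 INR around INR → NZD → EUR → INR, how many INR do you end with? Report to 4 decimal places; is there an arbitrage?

Around INR → NZD → EUR → INR: 1 ÷ 47.035 × 0.51218 × 89.923 = 0.979202
Product < 1; profitable direction is INR → EUR → NZD → INR.

0.9792 (arbitrage exists)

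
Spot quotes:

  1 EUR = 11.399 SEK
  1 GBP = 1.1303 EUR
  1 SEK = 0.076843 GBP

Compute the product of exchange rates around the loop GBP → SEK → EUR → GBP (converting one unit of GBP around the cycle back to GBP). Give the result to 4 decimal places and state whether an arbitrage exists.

Around GBP → SEK → EUR → GBP: 1 ÷ 0.076843 ÷ 11.399 ÷ 1.1303 = 1.010032
Product > 1; profitable direction is GBP → SEK → EUR → GBP.

1.0100 (arbitrage exists)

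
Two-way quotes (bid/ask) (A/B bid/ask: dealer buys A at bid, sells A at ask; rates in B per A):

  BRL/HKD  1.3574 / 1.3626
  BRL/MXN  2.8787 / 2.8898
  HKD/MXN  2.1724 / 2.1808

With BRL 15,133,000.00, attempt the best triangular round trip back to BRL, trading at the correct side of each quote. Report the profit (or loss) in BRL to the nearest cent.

Best loop BRL → HKD → MXN → BRL:
BRL 15,133,000.00 × 1.3574 (sell BRL at bid) = HKD 20,541,534.20
HKD 20,541,534.20 × 2.1724 (sell HKD at bid) = MXN 44,624,428.90
MXN 44,624,428.90 ÷ 2.8898 (buy BRL at ask) = BRL 15,442,047.51

Net profit: BRL 309,047.51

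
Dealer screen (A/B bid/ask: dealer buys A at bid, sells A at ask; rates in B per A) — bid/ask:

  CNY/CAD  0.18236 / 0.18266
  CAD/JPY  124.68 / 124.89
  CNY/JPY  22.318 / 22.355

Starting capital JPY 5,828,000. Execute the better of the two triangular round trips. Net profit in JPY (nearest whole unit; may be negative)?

Best loop JPY → CNY → CAD → JPY:
JPY 5,828,000 ÷ 22.355 (buy CNY at ask) = CNY 260,702.30
CNY 260,702.30 × 0.18236 (sell CNY at bid) = CAD 47,541.67
CAD 47,541.67 × 124.68 (sell CAD at bid) = JPY 5,927,496

Net profit: JPY 99,496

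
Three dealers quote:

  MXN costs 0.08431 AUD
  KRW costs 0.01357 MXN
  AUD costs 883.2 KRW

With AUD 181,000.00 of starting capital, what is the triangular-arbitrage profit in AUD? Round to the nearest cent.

Profitable loop is AUD → KRW → MXN → AUD:
AUD 181,000.00 × 883.2 = KRW 159,859,200
KRW 159,859,200 × 0.01357 = MXN 2,169,289.34
MXN 2,169,289.34 × 0.08431 = AUD 182,892.78
Profit = AUD 182,892.78 − AUD 181,000.00

Profit: AUD 1,892.78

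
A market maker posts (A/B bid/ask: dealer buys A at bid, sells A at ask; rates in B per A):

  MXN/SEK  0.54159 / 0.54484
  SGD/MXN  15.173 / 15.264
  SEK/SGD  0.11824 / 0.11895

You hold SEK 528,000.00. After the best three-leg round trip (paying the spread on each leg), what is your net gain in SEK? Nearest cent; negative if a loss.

Net profit: SEK 5,742.93

Best loop SEK → MXN → SGD → SEK:
SEK 528,000.00 ÷ 0.54484 (buy MXN at ask) = MXN 969,091.84
MXN 969,091.84 ÷ 15.264 (buy SGD at ask) = SGD 63,488.72
SGD 63,488.72 ÷ 0.11895 (buy SEK at ask) = SEK 533,742.93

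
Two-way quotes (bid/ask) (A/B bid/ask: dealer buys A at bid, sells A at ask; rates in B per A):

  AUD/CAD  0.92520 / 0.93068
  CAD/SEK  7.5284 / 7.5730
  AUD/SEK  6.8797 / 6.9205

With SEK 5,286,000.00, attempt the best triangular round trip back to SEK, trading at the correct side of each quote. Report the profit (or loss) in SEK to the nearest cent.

Best loop SEK → AUD → CAD → SEK:
SEK 5,286,000.00 ÷ 6.9205 (buy AUD at ask) = AUD 763,817.64
AUD 763,817.64 × 0.92520 (sell AUD at bid) = CAD 706,684.08
CAD 706,684.08 × 7.5284 (sell CAD at bid) = SEK 5,320,200.45

Net profit: SEK 34,200.45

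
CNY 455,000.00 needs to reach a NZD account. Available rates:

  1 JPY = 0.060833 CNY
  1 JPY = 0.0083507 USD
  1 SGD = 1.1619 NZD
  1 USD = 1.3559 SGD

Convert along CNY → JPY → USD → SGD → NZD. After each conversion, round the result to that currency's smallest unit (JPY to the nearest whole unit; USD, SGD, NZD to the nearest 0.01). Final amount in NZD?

CNY 455,000.00 ÷ 0.060833 = JPY 7,479,493
JPY 7,479,493 × 0.0083507 = USD 62,459.00
USD 62,459.00 × 1.3559 = SGD 84,688.16
SGD 84,688.16 × 1.1619 = NZD 98,399.17

NZD 98,399.17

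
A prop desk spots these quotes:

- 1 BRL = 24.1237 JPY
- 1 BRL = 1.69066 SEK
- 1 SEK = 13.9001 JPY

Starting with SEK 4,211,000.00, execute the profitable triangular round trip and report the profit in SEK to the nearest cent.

Profitable loop is SEK → BRL → JPY → SEK:
SEK 4,211,000.00 ÷ 1.69066 = BRL 2,490,743.26
BRL 2,490,743.26 × 24.1237 = JPY 60,085,943
JPY 60,085,943 ÷ 13.9001 = SEK 4,322,698.63
Profit = SEK 4,322,698.63 − SEK 4,211,000.00

Profit: SEK 111,698.63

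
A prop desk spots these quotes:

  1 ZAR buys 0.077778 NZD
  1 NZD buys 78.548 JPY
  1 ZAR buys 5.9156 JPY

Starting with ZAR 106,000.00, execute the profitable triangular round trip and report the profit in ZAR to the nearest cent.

Profit: ZAR 3,470.97

Profitable loop is ZAR → NZD → JPY → ZAR:
ZAR 106,000.00 × 0.077778 = NZD 8,244.47
NZD 8,244.47 × 78.548 = JPY 647,586
JPY 647,586 ÷ 5.9156 = ZAR 109,470.97
Profit = ZAR 109,470.97 − ZAR 106,000.00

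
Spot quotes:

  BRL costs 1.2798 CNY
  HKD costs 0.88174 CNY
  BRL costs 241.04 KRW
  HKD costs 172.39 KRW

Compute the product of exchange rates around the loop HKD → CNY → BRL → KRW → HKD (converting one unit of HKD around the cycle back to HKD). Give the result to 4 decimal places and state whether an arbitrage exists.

Around HKD → CNY → BRL → KRW → HKD: 1 × 0.88174 ÷ 1.2798 × 241.04 ÷ 172.39 = 0.963331
Product < 1; profitable direction is HKD → KRW → BRL → CNY → HKD.

0.9633 (arbitrage exists)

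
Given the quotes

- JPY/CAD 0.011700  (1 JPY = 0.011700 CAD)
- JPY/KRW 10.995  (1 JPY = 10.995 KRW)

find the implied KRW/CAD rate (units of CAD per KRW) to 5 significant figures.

KRW/CAD = 0.0010641

1 KRW ÷ 10.995 = 0.0909504 JPY
0.0909504 JPY × 0.011700 = 0.00106412 CAD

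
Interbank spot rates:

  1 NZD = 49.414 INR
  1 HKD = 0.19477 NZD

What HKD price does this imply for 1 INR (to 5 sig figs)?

INR/HKD = 0.10390

1 INR ÷ 49.414 = 0.0202372 NZD
0.0202372 NZD ÷ 0.19477 = 0.103903 HKD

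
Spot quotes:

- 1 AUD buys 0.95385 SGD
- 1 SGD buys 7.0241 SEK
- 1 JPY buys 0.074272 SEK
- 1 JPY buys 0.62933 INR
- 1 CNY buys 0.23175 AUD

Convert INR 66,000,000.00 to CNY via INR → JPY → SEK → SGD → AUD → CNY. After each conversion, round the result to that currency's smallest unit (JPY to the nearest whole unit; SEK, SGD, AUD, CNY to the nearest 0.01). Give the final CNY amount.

INR 66,000,000.00 ÷ 0.62933 = JPY 104,873,437
JPY 104,873,437 × 0.074272 = SEK 7,789,159.91
SEK 7,789,159.91 ÷ 7.0241 = SGD 1,108,919.28
SGD 1,108,919.28 ÷ 0.95385 = AUD 1,162,571.98
AUD 1,162,571.98 ÷ 0.23175 = CNY 5,016,491.82

CNY 5,016,491.82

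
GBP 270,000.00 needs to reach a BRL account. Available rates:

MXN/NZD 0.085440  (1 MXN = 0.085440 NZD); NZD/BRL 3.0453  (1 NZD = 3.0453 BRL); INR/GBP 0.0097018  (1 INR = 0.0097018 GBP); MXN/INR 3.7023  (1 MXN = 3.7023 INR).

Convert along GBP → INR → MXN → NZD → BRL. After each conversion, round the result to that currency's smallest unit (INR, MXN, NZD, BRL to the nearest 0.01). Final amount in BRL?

BRL 1,955,830.25

GBP 270,000.00 ÷ 0.0097018 = INR 27,829,887.24
INR 27,829,887.24 ÷ 3.7023 = MXN 7,516,918.47
MXN 7,516,918.47 × 0.085440 = NZD 642,245.51
NZD 642,245.51 × 3.0453 = BRL 1,955,830.25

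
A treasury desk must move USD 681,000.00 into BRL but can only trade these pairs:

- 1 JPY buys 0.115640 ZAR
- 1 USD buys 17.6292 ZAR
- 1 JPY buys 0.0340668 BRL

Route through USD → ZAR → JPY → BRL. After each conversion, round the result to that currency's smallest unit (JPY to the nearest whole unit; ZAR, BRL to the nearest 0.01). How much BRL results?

USD 681,000.00 × 17.6292 = ZAR 12,005,485.20
ZAR 12,005,485.20 ÷ 0.115640 = JPY 103,817,755
JPY 103,817,755 × 0.0340668 = BRL 3,536,738.70

BRL 3,536,738.70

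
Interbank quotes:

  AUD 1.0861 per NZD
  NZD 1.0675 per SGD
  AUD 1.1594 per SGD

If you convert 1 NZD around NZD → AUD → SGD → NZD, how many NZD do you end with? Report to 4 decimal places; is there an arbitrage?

Around NZD → AUD → SGD → NZD: 1 × 1.0861 ÷ 1.1594 × 1.0675 = 1.000010
Product ≈ 1 (deviation 0.001%, within rounding noise).

1.0000 (no arbitrage)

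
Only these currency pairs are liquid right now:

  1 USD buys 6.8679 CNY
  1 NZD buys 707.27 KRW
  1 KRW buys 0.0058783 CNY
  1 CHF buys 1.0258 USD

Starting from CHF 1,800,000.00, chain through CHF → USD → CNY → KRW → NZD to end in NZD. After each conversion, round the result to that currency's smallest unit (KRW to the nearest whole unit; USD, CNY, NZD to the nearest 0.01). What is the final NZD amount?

CHF 1,800,000.00 × 1.0258 = USD 1,846,440.00
USD 1,846,440.00 × 6.8679 = CNY 12,681,165.28
CNY 12,681,165.28 ÷ 0.0058783 = KRW 2,157,284,467
KRW 2,157,284,467 ÷ 707.27 = NZD 3,050,156.89

NZD 3,050,156.89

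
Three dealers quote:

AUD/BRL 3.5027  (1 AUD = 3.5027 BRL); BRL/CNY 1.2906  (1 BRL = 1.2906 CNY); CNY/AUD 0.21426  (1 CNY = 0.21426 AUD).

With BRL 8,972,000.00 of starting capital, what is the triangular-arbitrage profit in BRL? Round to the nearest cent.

Profit: BRL 291,040.46

Profitable loop is BRL → AUD → CNY → BRL:
BRL 8,972,000.00 ÷ 3.5027 = AUD 2,561,452.59
AUD 2,561,452.59 ÷ 0.21426 = CNY 11,954,880.02
CNY 11,954,880.02 ÷ 1.2906 = BRL 9,263,040.46
Profit = BRL 9,263,040.46 − BRL 8,972,000.00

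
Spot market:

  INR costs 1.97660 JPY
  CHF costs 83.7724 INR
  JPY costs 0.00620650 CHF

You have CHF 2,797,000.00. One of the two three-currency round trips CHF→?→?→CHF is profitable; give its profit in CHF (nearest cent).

Profit: CHF 77,477.91

Profitable loop is CHF → INR → JPY → CHF:
CHF 2,797,000.00 × 83.7724 = INR 234,311,402.80
INR 234,311,402.80 × 1.97660 = JPY 463,139,919
JPY 463,139,919 × 0.00620650 = CHF 2,874,477.91
Profit = CHF 2,874,477.91 − CHF 2,797,000.00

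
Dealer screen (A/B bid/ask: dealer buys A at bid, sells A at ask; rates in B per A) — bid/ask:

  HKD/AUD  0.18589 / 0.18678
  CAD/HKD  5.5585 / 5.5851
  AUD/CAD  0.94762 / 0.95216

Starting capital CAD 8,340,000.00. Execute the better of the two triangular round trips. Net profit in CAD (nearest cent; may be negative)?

Net profit: CAD 56,432.35

Best loop CAD → AUD → HKD → CAD:
CAD 8,340,000.00 ÷ 0.95216 (buy AUD at ask) = AUD 8,759,032.10
AUD 8,759,032.10 ÷ 0.18678 (buy HKD at ask) = HKD 46,894,914.31
HKD 46,894,914.31 ÷ 5.5851 (buy CAD at ask) = CAD 8,396,432.35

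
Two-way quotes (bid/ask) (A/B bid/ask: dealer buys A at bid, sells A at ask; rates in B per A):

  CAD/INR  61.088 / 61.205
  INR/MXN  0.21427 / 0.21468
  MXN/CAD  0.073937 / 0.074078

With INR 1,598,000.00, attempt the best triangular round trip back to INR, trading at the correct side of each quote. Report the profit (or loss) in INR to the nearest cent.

Net profit: INR 43,757.61

Best loop INR → CAD → MXN → INR:
INR 1,598,000.00 ÷ 61.205 (buy CAD at ask) = CAD 26,108.98
CAD 26,108.98 ÷ 0.074078 (buy MXN at ask) = MXN 352,452.52
MXN 352,452.52 ÷ 0.21468 (buy INR at ask) = INR 1,641,757.61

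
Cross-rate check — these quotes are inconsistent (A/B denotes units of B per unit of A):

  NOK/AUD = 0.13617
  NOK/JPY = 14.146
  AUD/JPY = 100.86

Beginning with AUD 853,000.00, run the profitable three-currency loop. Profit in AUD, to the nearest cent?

Profit: AUD 25,581.96

Profitable loop is AUD → NOK → JPY → AUD:
AUD 853,000.00 ÷ 0.13617 = NOK 6,264,228.54
NOK 6,264,228.54 × 14.146 = JPY 88,613,777
JPY 88,613,777 ÷ 100.86 = AUD 878,581.96
Profit = AUD 878,581.96 − AUD 853,000.00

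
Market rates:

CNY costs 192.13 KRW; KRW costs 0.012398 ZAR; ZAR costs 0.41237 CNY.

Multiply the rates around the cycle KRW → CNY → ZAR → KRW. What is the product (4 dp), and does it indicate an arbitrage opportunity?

Around KRW → CNY → ZAR → KRW: 1 ÷ 192.13 ÷ 0.41237 ÷ 0.012398 = 1.018043
Product > 1; profitable direction is KRW → CNY → ZAR → KRW.

1.0180 (arbitrage exists)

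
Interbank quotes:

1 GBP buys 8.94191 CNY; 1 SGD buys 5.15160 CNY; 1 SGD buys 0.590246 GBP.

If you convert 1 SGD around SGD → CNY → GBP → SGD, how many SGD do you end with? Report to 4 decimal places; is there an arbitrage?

Around SGD → CNY → GBP → SGD: 1 × 5.15160 ÷ 8.94191 ÷ 0.590246 = 0.976065
Product < 1; profitable direction is SGD → GBP → CNY → SGD.

0.9761 (arbitrage exists)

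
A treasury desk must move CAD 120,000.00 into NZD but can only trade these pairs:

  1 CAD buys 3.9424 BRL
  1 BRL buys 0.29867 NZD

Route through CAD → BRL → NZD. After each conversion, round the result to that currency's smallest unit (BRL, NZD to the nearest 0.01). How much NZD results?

CAD 120,000.00 × 3.9424 = BRL 473,088.00
BRL 473,088.00 × 0.29867 = NZD 141,297.19

NZD 141,297.19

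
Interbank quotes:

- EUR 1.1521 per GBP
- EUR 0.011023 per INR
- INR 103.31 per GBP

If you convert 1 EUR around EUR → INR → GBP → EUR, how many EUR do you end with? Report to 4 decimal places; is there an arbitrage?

1.0117 (arbitrage exists)

Around EUR → INR → GBP → EUR: 1 ÷ 0.011023 ÷ 103.31 × 1.1521 = 1.011691
Product > 1; profitable direction is EUR → INR → GBP → EUR.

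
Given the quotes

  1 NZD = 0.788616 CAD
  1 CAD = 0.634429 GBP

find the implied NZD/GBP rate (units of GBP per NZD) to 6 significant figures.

NZD/GBP = 0.500321

1 NZD × 0.788616 = 0.788616 CAD
0.788616 CAD × 0.634429 = 0.500321 GBP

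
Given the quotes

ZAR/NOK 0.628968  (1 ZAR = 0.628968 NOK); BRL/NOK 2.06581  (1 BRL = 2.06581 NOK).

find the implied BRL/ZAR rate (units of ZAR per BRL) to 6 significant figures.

BRL/ZAR = 3.28444

1 BRL × 2.06581 = 2.06581 NOK
2.06581 NOK ÷ 0.628968 = 3.28444 ZAR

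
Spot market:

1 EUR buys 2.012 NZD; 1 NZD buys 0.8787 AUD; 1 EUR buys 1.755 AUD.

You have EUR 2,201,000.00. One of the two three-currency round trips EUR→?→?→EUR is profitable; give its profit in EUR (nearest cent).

Profitable loop is EUR → NZD → AUD → EUR:
EUR 2,201,000.00 × 2.012 = NZD 4,428,412.00
NZD 4,428,412.00 × 0.8787 = AUD 3,891,245.62
AUD 3,891,245.62 ÷ 1.755 = EUR 2,217,233.97
Profit = EUR 2,217,233.97 − EUR 2,201,000.00

Profit: EUR 16,233.97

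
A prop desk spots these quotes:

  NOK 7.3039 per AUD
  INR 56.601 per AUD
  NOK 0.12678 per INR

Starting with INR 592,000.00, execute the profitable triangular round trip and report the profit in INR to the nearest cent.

Profitable loop is INR → AUD → NOK → INR:
INR 592,000.00 ÷ 56.601 = AUD 10,459.18
AUD 10,459.18 × 7.3039 = NOK 76,392.80
NOK 76,392.80 ÷ 0.12678 = INR 602,561.91
Profit = INR 602,561.91 − INR 592,000.00

Profit: INR 10,561.91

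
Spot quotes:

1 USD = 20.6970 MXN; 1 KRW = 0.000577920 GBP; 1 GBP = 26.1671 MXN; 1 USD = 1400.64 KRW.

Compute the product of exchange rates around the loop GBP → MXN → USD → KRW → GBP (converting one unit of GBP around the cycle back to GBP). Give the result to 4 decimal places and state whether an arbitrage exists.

1.0234 (arbitrage exists)

Around GBP → MXN → USD → KRW → GBP: 1 × 26.1671 ÷ 20.6970 × 1400.64 × 0.000577920 = 1.023393
Product > 1; profitable direction is GBP → MXN → USD → KRW → GBP.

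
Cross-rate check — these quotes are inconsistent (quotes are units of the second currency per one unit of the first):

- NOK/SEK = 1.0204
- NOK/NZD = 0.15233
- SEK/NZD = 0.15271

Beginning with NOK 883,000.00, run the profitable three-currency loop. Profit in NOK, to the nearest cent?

Profitable loop is NOK → SEK → NZD → NOK:
NOK 883,000.00 × 1.0204 = SEK 901,013.20
SEK 901,013.20 × 0.15271 = NZD 137,593.73
NZD 137,593.73 ÷ 0.15233 = NOK 903,260.85
Profit = NOK 903,260.85 − NOK 883,000.00

Profit: NOK 20,260.85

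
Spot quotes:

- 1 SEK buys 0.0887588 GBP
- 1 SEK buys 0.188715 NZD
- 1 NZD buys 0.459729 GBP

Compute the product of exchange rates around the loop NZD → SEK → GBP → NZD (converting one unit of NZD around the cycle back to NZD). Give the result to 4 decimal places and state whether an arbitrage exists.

1.0231 (arbitrage exists)

Around NZD → SEK → GBP → NZD: 1 ÷ 0.188715 × 0.0887588 ÷ 0.459729 = 1.023065
Product > 1; profitable direction is NZD → SEK → GBP → NZD.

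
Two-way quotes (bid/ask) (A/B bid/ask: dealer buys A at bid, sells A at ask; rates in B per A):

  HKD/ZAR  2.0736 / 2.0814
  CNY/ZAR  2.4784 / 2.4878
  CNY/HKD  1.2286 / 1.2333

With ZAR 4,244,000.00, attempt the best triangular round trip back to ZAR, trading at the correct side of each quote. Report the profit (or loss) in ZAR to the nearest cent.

Best loop ZAR → CNY → HKD → ZAR:
ZAR 4,244,000.00 ÷ 2.4878 (buy CNY at ask) = CNY 1,705,924.91
CNY 1,705,924.91 × 1.2286 (sell CNY at bid) = HKD 2,095,899.35
HKD 2,095,899.35 × 2.0736 (sell HKD at bid) = ZAR 4,346,056.89

Net profit: ZAR 102,056.89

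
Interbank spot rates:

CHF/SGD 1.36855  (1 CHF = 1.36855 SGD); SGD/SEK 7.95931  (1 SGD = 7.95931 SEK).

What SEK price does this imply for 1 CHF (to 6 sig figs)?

CHF/SEK = 10.8927

1 CHF × 1.36855 = 1.36855 SGD
1.36855 SGD × 7.95931 = 10.8927 SEK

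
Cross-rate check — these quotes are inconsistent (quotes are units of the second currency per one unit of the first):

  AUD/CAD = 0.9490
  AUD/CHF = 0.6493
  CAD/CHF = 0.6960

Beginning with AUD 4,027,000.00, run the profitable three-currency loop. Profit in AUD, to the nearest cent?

Profitable loop is AUD → CAD → CHF → AUD:
AUD 4,027,000.00 × 0.9490 = CAD 3,821,623.00
CAD 3,821,623.00 × 0.6960 = CHF 2,659,849.61
CHF 2,659,849.61 ÷ 0.6493 = AUD 4,096,487.92
Profit = AUD 4,096,487.92 − AUD 4,027,000.00

Profit: AUD 69,487.92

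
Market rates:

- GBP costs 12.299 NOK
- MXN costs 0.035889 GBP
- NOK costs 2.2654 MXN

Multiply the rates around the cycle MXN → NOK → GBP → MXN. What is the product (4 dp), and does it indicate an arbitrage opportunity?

1.0001 (no arbitrage)

Around MXN → NOK → GBP → MXN: 1 ÷ 2.2654 ÷ 12.299 ÷ 0.035889 = 1.000055
Product ≈ 1 (deviation 0.006%, within rounding noise).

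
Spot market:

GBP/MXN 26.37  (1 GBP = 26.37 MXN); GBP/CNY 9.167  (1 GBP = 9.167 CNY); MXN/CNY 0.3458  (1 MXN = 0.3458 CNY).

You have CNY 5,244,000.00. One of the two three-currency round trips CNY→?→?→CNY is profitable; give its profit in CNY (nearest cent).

Profit: CNY 27,749.87

Profitable loop is CNY → MXN → GBP → CNY:
CNY 5,244,000.00 ÷ 0.3458 = MXN 15,164,835.16
MXN 15,164,835.16 ÷ 26.37 = GBP 575,079.07
GBP 575,079.07 × 9.167 = CNY 5,271,749.87
Profit = CNY 5,271,749.87 − CNY 5,244,000.00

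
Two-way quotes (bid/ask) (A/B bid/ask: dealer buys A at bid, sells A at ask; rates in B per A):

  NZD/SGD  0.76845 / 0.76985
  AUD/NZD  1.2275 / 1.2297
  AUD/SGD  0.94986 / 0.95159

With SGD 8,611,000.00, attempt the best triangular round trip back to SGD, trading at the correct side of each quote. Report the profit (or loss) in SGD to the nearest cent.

Best loop SGD → NZD → AUD → SGD:
SGD 8,611,000.00 ÷ 0.76985 (buy NZD at ask) = NZD 11,185,295.84
NZD 11,185,295.84 ÷ 1.2297 (buy AUD at ask) = AUD 9,095,954.98
AUD 9,095,954.98 × 0.94986 (sell AUD at bid) = SGD 8,639,883.80

Net profit: SGD 28,883.80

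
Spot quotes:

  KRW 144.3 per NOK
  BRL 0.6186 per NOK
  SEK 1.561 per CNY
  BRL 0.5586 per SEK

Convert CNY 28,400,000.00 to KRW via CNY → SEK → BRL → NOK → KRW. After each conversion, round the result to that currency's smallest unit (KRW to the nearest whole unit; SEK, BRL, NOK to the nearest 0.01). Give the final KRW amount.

KRW 5,776,683,718

CNY 28,400,000.00 × 1.561 = SEK 44,332,400.00
SEK 44,332,400.00 × 0.5586 = BRL 24,764,078.64
BRL 24,764,078.64 ÷ 0.6186 = NOK 40,032,458.20
NOK 40,032,458.20 × 144.3 = KRW 5,776,683,718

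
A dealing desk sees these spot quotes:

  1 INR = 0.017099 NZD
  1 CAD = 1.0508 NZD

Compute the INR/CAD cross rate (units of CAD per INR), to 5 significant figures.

INR/CAD = 0.016272

1 INR × 0.017099 = 0.017099 NZD
0.017099 NZD ÷ 1.0508 = 0.0162724 CAD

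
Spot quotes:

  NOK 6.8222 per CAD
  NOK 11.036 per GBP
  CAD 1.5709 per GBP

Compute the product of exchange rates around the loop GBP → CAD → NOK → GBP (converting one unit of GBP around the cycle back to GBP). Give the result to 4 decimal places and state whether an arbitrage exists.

Around GBP → CAD → NOK → GBP: 1 × 1.5709 × 6.8222 ÷ 11.036 = 0.971094
Product < 1; profitable direction is GBP → NOK → CAD → GBP.

0.9711 (arbitrage exists)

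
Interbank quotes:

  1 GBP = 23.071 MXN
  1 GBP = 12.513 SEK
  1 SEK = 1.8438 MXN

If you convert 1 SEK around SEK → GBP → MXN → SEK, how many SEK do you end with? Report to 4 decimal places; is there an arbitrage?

1.0000 (no arbitrage)

Around SEK → GBP → MXN → SEK: 1 ÷ 12.513 × 23.071 ÷ 1.8438 = 0.999980
Product ≈ 1 (deviation 0.002%, within rounding noise).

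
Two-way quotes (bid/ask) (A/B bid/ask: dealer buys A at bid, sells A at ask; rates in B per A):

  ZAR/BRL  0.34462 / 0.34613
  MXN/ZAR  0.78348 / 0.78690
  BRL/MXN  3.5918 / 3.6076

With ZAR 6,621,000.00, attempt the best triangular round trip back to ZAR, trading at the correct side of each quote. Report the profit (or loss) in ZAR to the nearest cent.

Best loop ZAR → MXN → BRL → ZAR:
ZAR 6,621,000.00 ÷ 0.78690 (buy MXN at ask) = MXN 8,414,029.74
MXN 8,414,029.74 ÷ 3.6076 (buy BRL at ask) = BRL 2,332,306.72
BRL 2,332,306.72 ÷ 0.34613 (buy ZAR at ask) = ZAR 6,738,239.17

Net profit: ZAR 117,239.17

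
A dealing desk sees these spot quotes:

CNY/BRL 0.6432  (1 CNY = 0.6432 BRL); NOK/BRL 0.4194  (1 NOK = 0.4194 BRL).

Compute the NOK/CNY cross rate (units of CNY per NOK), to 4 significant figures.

NOK/CNY = 0.6521

1 NOK × 0.4194 = 0.4194 BRL
0.4194 BRL ÷ 0.6432 = 0.652052 CNY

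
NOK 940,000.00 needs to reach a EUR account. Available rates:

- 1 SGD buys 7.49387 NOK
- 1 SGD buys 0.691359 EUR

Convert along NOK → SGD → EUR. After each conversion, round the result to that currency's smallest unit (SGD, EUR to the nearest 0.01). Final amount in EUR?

EUR 86,721.21

NOK 940,000.00 ÷ 7.49387 = SGD 125,435.86
SGD 125,435.86 × 0.691359 = EUR 86,721.21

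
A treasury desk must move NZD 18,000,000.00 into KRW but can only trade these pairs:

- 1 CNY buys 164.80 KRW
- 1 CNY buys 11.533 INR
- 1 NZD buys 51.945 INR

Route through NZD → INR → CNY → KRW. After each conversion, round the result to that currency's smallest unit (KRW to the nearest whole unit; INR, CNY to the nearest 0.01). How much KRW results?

KRW 13,360,760,253

NZD 18,000,000.00 × 51.945 = INR 935,010,000.00
INR 935,010,000.00 ÷ 11.533 = CNY 81,072,574.35
CNY 81,072,574.35 × 164.80 = KRW 13,360,760,253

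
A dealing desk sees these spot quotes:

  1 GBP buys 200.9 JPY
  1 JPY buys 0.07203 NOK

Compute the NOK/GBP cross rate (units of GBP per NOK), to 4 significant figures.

1 NOK ÷ 0.07203 = 13.8831 JPY
13.8831 JPY ÷ 200.9 = 0.0691046 GBP

NOK/GBP = 0.06910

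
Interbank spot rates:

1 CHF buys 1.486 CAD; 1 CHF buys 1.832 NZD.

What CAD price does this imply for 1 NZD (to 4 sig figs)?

NZD/CAD = 0.8111

1 NZD ÷ 1.832 = 0.545852 CHF
0.545852 CHF × 1.486 = 0.811135 CAD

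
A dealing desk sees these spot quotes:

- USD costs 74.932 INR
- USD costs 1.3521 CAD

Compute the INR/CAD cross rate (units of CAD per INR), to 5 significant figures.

INR/CAD = 0.018044

1 INR ÷ 74.932 = 0.0133454 USD
0.0133454 USD × 1.3521 = 0.0180444 CAD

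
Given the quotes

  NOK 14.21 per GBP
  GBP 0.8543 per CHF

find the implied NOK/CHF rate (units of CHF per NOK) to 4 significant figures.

NOK/CHF = 0.08238

1 NOK ÷ 14.21 = 0.070373 GBP
0.070373 GBP ÷ 0.8543 = 0.082375 CHF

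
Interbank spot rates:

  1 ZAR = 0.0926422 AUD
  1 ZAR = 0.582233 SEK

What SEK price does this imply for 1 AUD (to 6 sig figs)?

1 AUD ÷ 0.0926422 = 10.7942 ZAR
10.7942 ZAR × 0.582233 = 6.28475 SEK

AUD/SEK = 6.28475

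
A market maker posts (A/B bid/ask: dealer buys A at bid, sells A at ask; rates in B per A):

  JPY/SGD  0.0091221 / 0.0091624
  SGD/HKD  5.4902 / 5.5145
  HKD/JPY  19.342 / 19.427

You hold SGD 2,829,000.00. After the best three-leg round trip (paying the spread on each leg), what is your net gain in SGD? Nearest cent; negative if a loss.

Best loop SGD → JPY → HKD → SGD:
SGD 2,829,000.00 ÷ 0.0091624 (buy JPY at ask) = JPY 308,761,896
JPY 308,761,896 ÷ 19.427 (buy HKD at ask) = HKD 15,893,441.93
HKD 15,893,441.93 ÷ 5.5145 (buy SGD at ask) = SGD 2,882,118.40

Net profit: SGD 53,118.40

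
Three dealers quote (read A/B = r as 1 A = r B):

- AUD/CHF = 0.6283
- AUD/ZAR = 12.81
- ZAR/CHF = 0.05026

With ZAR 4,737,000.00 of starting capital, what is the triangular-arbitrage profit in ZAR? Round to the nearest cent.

Profit: ZAR 117,091.28

Profitable loop is ZAR → CHF → AUD → ZAR:
ZAR 4,737,000.00 × 0.05026 = CHF 238,081.62
CHF 238,081.62 ÷ 0.6283 = AUD 378,929.84
AUD 378,929.84 × 12.81 = ZAR 4,854,091.28
Profit = ZAR 4,854,091.28 − ZAR 4,737,000.00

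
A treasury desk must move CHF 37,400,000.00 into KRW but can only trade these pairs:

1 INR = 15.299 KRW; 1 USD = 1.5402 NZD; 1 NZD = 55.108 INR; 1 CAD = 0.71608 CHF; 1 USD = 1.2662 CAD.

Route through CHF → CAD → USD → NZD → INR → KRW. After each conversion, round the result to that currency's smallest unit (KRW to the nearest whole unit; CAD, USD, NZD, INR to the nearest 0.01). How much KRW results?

CHF 37,400,000.00 ÷ 0.71608 = CAD 52,228,801.25
CAD 52,228,801.25 ÷ 1.2662 = USD 41,248,460.95
USD 41,248,460.95 × 1.5402 = NZD 63,530,879.56
NZD 63,530,879.56 × 55.108 = INR 3,501,059,710.79
INR 3,501,059,710.79 × 15.299 = KRW 53,562,712,515

KRW 53,562,712,515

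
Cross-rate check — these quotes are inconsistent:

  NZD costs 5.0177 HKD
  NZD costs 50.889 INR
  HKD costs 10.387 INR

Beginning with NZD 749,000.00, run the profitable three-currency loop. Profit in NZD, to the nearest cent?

Profitable loop is NZD → HKD → INR → NZD:
NZD 749,000.00 × 5.0177 = HKD 3,758,257.30
HKD 3,758,257.30 × 10.387 = INR 39,037,018.58
INR 39,037,018.58 ÷ 50.889 = NZD 767,101.31
Profit = NZD 767,101.31 − NZD 749,000.00

Profit: NZD 18,101.31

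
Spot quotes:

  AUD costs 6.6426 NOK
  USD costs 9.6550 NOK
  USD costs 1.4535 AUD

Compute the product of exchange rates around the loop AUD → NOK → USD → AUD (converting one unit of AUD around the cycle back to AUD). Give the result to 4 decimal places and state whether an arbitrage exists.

Around AUD → NOK → USD → AUD: 1 × 6.6426 ÷ 9.6550 × 1.4535 = 1.000002
Product ≈ 1 (deviation 0.000%, within rounding noise).

1.0000 (no arbitrage)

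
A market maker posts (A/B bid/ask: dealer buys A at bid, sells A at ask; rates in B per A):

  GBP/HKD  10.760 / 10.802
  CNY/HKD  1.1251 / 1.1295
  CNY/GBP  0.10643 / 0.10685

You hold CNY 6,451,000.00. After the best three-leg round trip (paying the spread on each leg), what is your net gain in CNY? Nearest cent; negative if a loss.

Net profit: CNY 89,593.22

Best loop CNY → GBP → HKD → CNY:
CNY 6,451,000.00 × 0.10643 (sell CNY at bid) = GBP 686,579.93
GBP 686,579.93 × 10.760 (sell GBP at bid) = HKD 7,387,600.05
HKD 7,387,600.05 ÷ 1.1295 (buy CNY at ask) = CNY 6,540,593.22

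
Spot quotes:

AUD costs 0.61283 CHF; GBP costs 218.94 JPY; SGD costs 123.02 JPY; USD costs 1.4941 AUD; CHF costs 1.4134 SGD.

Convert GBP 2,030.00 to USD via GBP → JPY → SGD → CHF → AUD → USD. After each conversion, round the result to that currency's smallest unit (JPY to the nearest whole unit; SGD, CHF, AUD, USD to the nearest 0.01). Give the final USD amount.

USD 2,791.64

GBP 2,030.00 × 218.94 = JPY 444,448
JPY 444,448 ÷ 123.02 = SGD 3,612.81
SGD 3,612.81 ÷ 1.4134 = CHF 2,556.11
CHF 2,556.11 ÷ 0.61283 = AUD 4,170.99
AUD 4,170.99 ÷ 1.4941 = USD 2,791.64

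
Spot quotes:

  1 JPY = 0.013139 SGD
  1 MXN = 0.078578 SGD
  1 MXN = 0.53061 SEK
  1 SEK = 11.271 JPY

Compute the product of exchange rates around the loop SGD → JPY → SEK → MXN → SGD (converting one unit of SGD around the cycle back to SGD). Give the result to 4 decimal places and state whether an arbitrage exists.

1.0000 (no arbitrage)

Around SGD → JPY → SEK → MXN → SGD: 1 ÷ 0.013139 ÷ 11.271 ÷ 0.53061 × 0.078578 = 1.000002
Product ≈ 1 (deviation 0.000%, within rounding noise).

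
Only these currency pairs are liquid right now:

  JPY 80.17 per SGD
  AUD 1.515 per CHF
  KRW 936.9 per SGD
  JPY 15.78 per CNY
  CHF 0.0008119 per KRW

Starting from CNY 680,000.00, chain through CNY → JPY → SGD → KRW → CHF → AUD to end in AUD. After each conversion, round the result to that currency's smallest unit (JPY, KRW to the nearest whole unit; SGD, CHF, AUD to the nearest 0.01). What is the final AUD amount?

CNY 680,000.00 × 15.78 = JPY 10,730,400
JPY 10,730,400 ÷ 80.17 = SGD 133,845.58
SGD 133,845.58 × 936.9 = KRW 125,399,924
KRW 125,399,924 × 0.0008119 = CHF 101,812.20
CHF 101,812.20 × 1.515 = AUD 154,245.48

AUD 154,245.48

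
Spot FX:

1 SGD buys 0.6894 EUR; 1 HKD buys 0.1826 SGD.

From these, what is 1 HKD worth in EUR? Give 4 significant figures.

HKD/EUR = 0.1259

1 HKD × 0.1826 = 0.1826 SGD
0.1826 SGD × 0.6894 = 0.125884 EUR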